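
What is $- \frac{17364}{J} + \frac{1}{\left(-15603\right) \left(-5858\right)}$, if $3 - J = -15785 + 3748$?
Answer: $- \frac{14170632233}{9825755205} \approx -1.4422$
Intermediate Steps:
$J = 12040$ ($J = 3 - \left(-15785 + 3748\right) = 3 - -12037 = 3 + 12037 = 12040$)
$- \frac{17364}{J} + \frac{1}{\left(-15603\right) \left(-5858\right)} = - \frac{17364}{12040} + \frac{1}{\left(-15603\right) \left(-5858\right)} = \left(-17364\right) \frac{1}{12040} - - \frac{1}{91402374} = - \frac{4341}{3010} + \frac{1}{91402374} = - \frac{14170632233}{9825755205}$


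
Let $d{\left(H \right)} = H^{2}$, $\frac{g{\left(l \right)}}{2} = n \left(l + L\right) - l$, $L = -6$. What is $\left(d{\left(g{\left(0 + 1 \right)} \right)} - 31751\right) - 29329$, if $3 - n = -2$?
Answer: $-58376$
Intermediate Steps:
$n = 5$ ($n = 3 - -2 = 3 + 2 = 5$)
$g{\left(l \right)} = -60 + 8 l$ ($g{\left(l \right)} = 2 \left(5 \left(l - 6\right) - l\right) = 2 \left(5 \left(-6 + l\right) - l\right) = 2 \left(\left(-30 + 5 l\right) - l\right) = 2 \left(-30 + 4 l\right) = -60 + 8 l$)
$\left(d{\left(g{\left(0 + 1 \right)} \right)} - 31751\right) - 29329 = \left(\left(-60 + 8 \left(0 + 1\right)\right)^{2} - 31751\right) - 29329 = \left(\left(-60 + 8 \cdot 1\right)^{2} - 31751\right) - 29329 = \left(\left(-60 + 8\right)^{2} - 31751\right) - 29329 = \left(\left(-52\right)^{2} - 31751\right) - 29329 = \left(2704 - 31751\right) - 29329 = -29047 - 29329 = -58376$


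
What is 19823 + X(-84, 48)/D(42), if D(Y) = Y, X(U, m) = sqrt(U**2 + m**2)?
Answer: 19823 + 2*sqrt(65)/7 ≈ 19825.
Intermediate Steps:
19823 + X(-84, 48)/D(42) = 19823 + sqrt((-84)**2 + 48**2)/42 = 19823 + sqrt(7056 + 2304)*(1/42) = 19823 + sqrt(9360)*(1/42) = 19823 + (12*sqrt(65))*(1/42) = 19823 + 2*sqrt(65)/7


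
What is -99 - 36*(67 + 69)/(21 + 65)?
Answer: -6705/43 ≈ -155.93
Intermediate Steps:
-99 - 36*(67 + 69)/(21 + 65) = -99 - 4896/86 = -99 - 36*68/43 = -99 - 2448/43 = -6705/43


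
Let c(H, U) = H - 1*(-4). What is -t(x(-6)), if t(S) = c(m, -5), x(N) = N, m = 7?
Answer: -11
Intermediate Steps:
c(H, U) = 4 + H (c(H, U) = H + 4 = 4 + H)
t(S) = 11 (t(S) = 4 + 7 = 11)
-t(x(-6)) = -1*11 = -11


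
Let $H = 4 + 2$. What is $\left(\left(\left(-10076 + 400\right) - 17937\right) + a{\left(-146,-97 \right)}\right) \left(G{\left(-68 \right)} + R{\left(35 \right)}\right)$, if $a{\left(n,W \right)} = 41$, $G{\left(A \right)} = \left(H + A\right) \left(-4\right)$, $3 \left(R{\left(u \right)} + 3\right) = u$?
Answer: $- \frac{21230440}{3} \approx -7.0768 \cdot 10^{6}$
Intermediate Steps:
$R{\left(u \right)} = -3 + \frac{u}{3}$
$H = 6$
$G{\left(A \right)} = -24 - 4 A$ ($G{\left(A \right)} = \left(6 + A\right) \left(-4\right) = -24 - 4 A$)
$\left(\left(\left(-10076 + 400\right) - 17937\right) + a{\left(-146,-97 \right)}\right) \left(G{\left(-68 \right)} + R{\left(35 \right)}\right) = \left(\left(\left(-10076 + 400\right) - 17937\right) + 41\right) \left(\left(-24 - -272\right) + \left(-3 + \frac{1}{3} \cdot 35\right)\right) = \left(\left(-9676 - 17937\right) + 41\right) \left(\left(-24 + 272\right) + \left(-3 + \frac{35}{3}\right)\right) = \left(-27613 + 41\right) \left(248 + \frac{26}{3}\right) = \left(-27572\right) \frac{770}{3} = - \frac{21230440}{3}$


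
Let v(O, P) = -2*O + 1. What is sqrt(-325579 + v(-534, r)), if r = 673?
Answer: I*sqrt(324510) ≈ 569.66*I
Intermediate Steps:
v(O, P) = 1 - 2*O
sqrt(-325579 + v(-534, r)) = sqrt(-325579 + (1 - 2*(-534))) = sqrt(-325579 + (1 + 1068)) = sqrt(-325579 + 1069) = sqrt(-324510) = I*sqrt(324510)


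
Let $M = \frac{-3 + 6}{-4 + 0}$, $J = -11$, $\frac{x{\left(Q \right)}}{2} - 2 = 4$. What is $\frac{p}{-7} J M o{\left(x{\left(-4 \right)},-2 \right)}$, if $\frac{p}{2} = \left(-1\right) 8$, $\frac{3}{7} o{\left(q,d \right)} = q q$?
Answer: $6336$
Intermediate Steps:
$x{\left(Q \right)} = 12$ ($x{\left(Q \right)} = 4 + 2 \cdot 4 = 4 + 8 = 12$)
$o{\left(q,d \right)} = \frac{7 q^{2}}{3}$ ($o{\left(q,d \right)} = \frac{7 q q}{3} = \frac{7 q^{2}}{3}$)
$p = -16$ ($p = 2 \left(\left(-1\right) 8\right) = 2 \left(-8\right) = -16$)
$M = - \frac{3}{4}$ ($M = \frac{3}{-4} = 3 \left(- \frac{1}{4}\right) = - \frac{3}{4} \approx -0.75$)
$\frac{p}{-7} J M o{\left(x{\left(-4 \right)},-2 \right)} = - \frac{16}{-7} \left(-11\right) \left(- \frac{3}{4}\right) \frac{7 \cdot 12^{2}}{3} = \left(-16\right) \left(- \frac{1}{7}\right) \left(-11\right) \left(- \frac{3}{4}\right) \frac{7}{3} \cdot 144 = \frac{16}{7} \left(-11\right) \left(- \frac{3}{4}\right) 336 = \left(- \frac{176}{7}\right) \left(- \frac{3}{4}\right) 336 = \frac{132}{7} \cdot 336 = 6336$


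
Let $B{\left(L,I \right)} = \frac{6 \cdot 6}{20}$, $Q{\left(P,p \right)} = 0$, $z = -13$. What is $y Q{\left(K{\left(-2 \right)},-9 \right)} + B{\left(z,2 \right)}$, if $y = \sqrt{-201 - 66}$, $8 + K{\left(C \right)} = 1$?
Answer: $\frac{9}{5} \approx 1.8$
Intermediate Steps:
$K{\left(C \right)} = -7$ ($K{\left(C \right)} = -8 + 1 = -7$)
$B{\left(L,I \right)} = \frac{9}{5}$ ($B{\left(L,I \right)} = 36 \cdot \frac{1}{20} = \frac{9}{5}$)
$y = i \sqrt{267}$ ($y = \sqrt{-267} = i \sqrt{267} \approx 16.34 i$)
$y Q{\left(K{\left(-2 \right)},-9 \right)} + B{\left(z,2 \right)} = i \sqrt{267} \cdot 0 + \frac{9}{5} = 0 + \frac{9}{5} = \frac{9}{5}$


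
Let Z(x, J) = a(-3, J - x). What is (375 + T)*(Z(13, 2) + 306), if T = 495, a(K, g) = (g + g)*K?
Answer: 323640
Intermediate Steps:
a(K, g) = 2*K*g (a(K, g) = (2*g)*K = 2*K*g)
Z(x, J) = -6*J + 6*x (Z(x, J) = 2*(-3)*(J - x) = -6*J + 6*x)
(375 + T)*(Z(13, 2) + 306) = (375 + 495)*((-6*2 + 6*13) + 306) = 870*((-12 + 78) + 306) = 870*(66 + 306) = 870*372 = 323640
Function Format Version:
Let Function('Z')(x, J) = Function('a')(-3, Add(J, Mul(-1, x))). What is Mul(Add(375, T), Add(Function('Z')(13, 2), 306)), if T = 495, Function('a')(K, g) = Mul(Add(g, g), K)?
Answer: 323640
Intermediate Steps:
Function('a')(K, g) = Mul(2, K, g) (Function('a')(K, g) = Mul(Mul(2, g), K) = Mul(2, K, g))
Function('Z')(x, J) = Add(Mul(-6, J), Mul(6, x)) (Function('Z')(x, J) = Mul(2, -3, Add(J, Mul(-1, x))) = Add(Mul(-6, J), Mul(6, x)))
Mul(Add(375, T), Add(Function('Z')(13, 2), 306)) = Mul(Add(375, 495), Add(Add(Mul(-6, 2), Mul(6, 13)), 306)) = Mul(870, Add(Add(-12, 78), 306)) = Mul(870, Add(66, 306)) = Mul(870, 372) = 323640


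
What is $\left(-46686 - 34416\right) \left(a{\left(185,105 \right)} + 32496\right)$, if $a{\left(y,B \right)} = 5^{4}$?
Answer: $-2686179342$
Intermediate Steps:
$a{\left(y,B \right)} = 625$
$\left(-46686 - 34416\right) \left(a{\left(185,105 \right)} + 32496\right) = \left(-46686 - 34416\right) \left(625 + 32496\right) = \left(-81102\right) 33121 = -2686179342$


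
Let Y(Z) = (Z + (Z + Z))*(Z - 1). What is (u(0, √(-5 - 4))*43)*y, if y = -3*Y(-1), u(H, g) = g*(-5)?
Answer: 11610*I ≈ 11610.0*I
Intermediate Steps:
Y(Z) = 3*Z*(-1 + Z) (Y(Z) = (Z + 2*Z)*(-1 + Z) = (3*Z)*(-1 + Z) = 3*Z*(-1 + Z))
u(H, g) = -5*g
y = -18 (y = -9*(-1)*(-1 - 1) = -9*(-1)*(-2) = -3*6 = -18)
(u(0, √(-5 - 4))*43)*y = (-5*√(-5 - 4)*43)*(-18) = (-15*I*43)*(-18) = -645*I*(-18) = 11610*I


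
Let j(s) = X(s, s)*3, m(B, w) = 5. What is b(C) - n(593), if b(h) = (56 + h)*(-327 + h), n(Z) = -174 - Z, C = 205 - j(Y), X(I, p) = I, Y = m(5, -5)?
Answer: -32935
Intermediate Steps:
Y = 5
j(s) = 3*s (j(s) = s*3 = 3*s)
C = 190 (C = 205 - 3*5 = 205 - 1*15 = 205 - 15 = 190)
b(h) = (-327 + h)*(56 + h)
b(C) - n(593) = (-18312 + 190² - 271*190) - (-174 - 1*593) = (-18312 + 36100 - 51490) - (-174 - 593) = -33702 - 1*(-767) = -33702 + 767 = -32935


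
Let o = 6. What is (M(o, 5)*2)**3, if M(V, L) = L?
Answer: 1000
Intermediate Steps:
(M(o, 5)*2)**3 = (5*2)**3 = 10**3 = 1000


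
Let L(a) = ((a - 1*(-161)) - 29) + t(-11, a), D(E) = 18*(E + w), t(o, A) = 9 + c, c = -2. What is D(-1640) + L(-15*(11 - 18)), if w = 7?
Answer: -29150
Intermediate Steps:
t(o, A) = 7 (t(o, A) = 9 - 2 = 7)
D(E) = 126 + 18*E (D(E) = 18*(E + 7) = 18*(7 + E) = 126 + 18*E)
L(a) = 139 + a (L(a) = ((a - 1*(-161)) - 29) + 7 = ((a + 161) - 29) + 7 = ((161 + a) - 29) + 7 = (132 + a) + 7 = 139 + a)
D(-1640) + L(-15*(11 - 18)) = (126 + 18*(-1640)) + (139 - 15*(11 - 18)) = (126 - 29520) + (139 - 15*(-7)) = -29394 + (139 + 105) = -29394 + 244 = -29150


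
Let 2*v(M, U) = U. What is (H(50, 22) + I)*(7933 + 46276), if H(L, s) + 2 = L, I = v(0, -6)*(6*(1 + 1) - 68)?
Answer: 11709144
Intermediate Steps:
v(M, U) = U/2
I = 168 (I = ((½)*(-6))*(6*(1 + 1) - 68) = -3*(6*2 - 68) = -3*(12 - 68) = -3*(-56) = 168)
H(L, s) = -2 + L
(H(50, 22) + I)*(7933 + 46276) = ((-2 + 50) + 168)*(7933 + 46276) = (48 + 168)*54209 = 216*54209 = 11709144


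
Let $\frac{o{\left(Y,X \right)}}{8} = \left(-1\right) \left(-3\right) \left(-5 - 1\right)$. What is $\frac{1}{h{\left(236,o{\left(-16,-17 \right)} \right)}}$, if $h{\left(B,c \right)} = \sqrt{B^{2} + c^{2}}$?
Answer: $\frac{\sqrt{4777}}{19108} \approx 0.0036171$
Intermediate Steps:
$o{\left(Y,X \right)} = -144$ ($o{\left(Y,X \right)} = 8 \left(-1\right) \left(-3\right) \left(-5 - 1\right) = 8 \cdot 3 \left(-6\right) = 8 \left(-18\right) = -144$)
$\frac{1}{h{\left(236,o{\left(-16,-17 \right)} \right)}} = \frac{1}{\sqrt{236^{2} + \left(-144\right)^{2}}} = \frac{1}{\sqrt{55696 + 20736}} = \frac{1}{\sqrt{76432}} = \frac{1}{4 \sqrt{4777}} = \frac{\sqrt{4777}}{19108}$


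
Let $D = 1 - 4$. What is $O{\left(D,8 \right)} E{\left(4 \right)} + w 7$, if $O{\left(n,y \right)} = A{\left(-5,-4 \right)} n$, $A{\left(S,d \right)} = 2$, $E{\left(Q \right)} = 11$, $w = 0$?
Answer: $-66$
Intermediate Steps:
$D = -3$
$O{\left(n,y \right)} = 2 n$
$O{\left(D,8 \right)} E{\left(4 \right)} + w 7 = 2 \left(-3\right) 11 + 0 \cdot 7 = \left(-6\right) 11 + 0 = -66 + 0 = -66$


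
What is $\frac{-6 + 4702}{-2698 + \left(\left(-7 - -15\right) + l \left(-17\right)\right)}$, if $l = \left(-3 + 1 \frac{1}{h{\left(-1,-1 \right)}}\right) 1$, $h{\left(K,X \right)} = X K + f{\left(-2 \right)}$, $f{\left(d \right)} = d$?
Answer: $- \frac{2348}{1311} \approx -1.791$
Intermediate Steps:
$h{\left(K,X \right)} = -2 + K X$ ($h{\left(K,X \right)} = X K - 2 = K X - 2 = -2 + K X$)
$l = -4$ ($l = \left(-3 + 1 \frac{1}{-2 - -1}\right) 1 = \left(-3 + 1 \frac{1}{-2 + 1}\right) 1 = \left(-3 + 1 \frac{1}{-1}\right) 1 = \left(-3 + 1 \left(-1\right)\right) 1 = \left(-3 - 1\right) 1 = \left(-4\right) 1 = -4$)
$\frac{-6 + 4702}{-2698 + \left(\left(-7 - -15\right) + l \left(-17\right)\right)} = \frac{-6 + 4702}{-2698 - -76} = \frac{4696}{-2698 + \left(\left(-7 + 15\right) + 68\right)} = \frac{4696}{-2698 + \left(8 + 68\right)} = \frac{4696}{-2698 + 76} = \frac{4696}{-2622} = 4696 \left(- \frac{1}{2622}\right) = - \frac{2348}{1311}$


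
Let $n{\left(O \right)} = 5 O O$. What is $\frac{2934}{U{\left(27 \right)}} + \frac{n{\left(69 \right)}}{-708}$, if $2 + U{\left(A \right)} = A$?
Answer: $\frac{494049}{5900} \approx 83.737$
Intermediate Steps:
$n{\left(O \right)} = 5 O^{2}$
$U{\left(A \right)} = -2 + A$
$\frac{2934}{U{\left(27 \right)}} + \frac{n{\left(69 \right)}}{-708} = \frac{2934}{-2 + 27} + \frac{5 \cdot 69^{2}}{-708} = \frac{2934}{25} + 5 \cdot 4761 \left(- \frac{1}{708}\right) = 2934 \cdot \frac{1}{25} + 23805 \left(- \frac{1}{708}\right) = \frac{2934}{25} - \frac{7935}{236} = \frac{494049}{5900}$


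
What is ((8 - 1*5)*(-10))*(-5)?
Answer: 150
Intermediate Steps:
((8 - 1*5)*(-10))*(-5) = ((8 - 5)*(-10))*(-5) = (3*(-10))*(-5) = -30*(-5) = 150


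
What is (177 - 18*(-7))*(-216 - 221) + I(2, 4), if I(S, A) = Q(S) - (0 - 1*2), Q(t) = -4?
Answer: -132413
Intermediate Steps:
I(S, A) = -2 (I(S, A) = -4 - (0 - 1*2) = -4 - (0 - 2) = -4 - 1*(-2) = -4 + 2 = -2)
(177 - 18*(-7))*(-216 - 221) + I(2, 4) = (177 - 18*(-7))*(-216 - 221) - 2 = (177 + 126)*(-437) - 2 = 303*(-437) - 2 = -132411 - 2 = -132413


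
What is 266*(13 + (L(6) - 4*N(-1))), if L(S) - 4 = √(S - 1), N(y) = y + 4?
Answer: 1330 + 266*√5 ≈ 1924.8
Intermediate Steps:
N(y) = 4 + y
L(S) = 4 + √(-1 + S) (L(S) = 4 + √(S - 1) = 4 + √(-1 + S))
266*(13 + (L(6) - 4*N(-1))) = 266*(13 + ((4 + √(-1 + 6)) - 4*(4 - 1))) = 266*(13 + ((4 + √5) - 4*3)) = 266*(13 + ((4 + √5) - 12)) = 266*(13 + (-8 + √5)) = 266*(5 + √5) = 1330 + 266*√5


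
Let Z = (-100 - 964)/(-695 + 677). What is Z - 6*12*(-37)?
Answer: 24508/9 ≈ 2723.1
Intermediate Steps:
Z = 532/9 (Z = -1064/(-18) = -1064*(-1/18) = 532/9 ≈ 59.111)
Z - 6*12*(-37) = 532/9 - 6*12*(-37) = 532/9 - 72*(-37) = 532/9 - 1*(-2664) = 532/9 + 2664 = 24508/9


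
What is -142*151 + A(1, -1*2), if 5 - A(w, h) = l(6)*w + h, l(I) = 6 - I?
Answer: -21435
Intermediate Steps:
A(w, h) = 5 - h (A(w, h) = 5 - ((6 - 1*6)*w + h) = 5 - ((6 - 6)*w + h) = 5 - (0*w + h) = 5 - (0 + h) = 5 - h)
-142*151 + A(1, -1*2) = -142*151 + (5 - (-1)*2) = -21442 + (5 - 1*(-2)) = -21442 + (5 + 2) = -21442 + 7 = -21435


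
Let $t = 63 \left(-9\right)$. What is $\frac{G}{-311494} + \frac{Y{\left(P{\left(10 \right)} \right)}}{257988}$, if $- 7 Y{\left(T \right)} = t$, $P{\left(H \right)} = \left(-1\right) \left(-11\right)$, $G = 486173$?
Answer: $- \frac{20900261485}{13393619012} \approx -1.5605$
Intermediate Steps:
$P{\left(H \right)} = 11$
$t = -567$
$Y{\left(T \right)} = 81$ ($Y{\left(T \right)} = \left(- \frac{1}{7}\right) \left(-567\right) = 81$)
$\frac{G}{-311494} + \frac{Y{\left(P{\left(10 \right)} \right)}}{257988} = \frac{486173}{-311494} + \frac{81}{257988} = 486173 \left(- \frac{1}{311494}\right) + 81 \cdot \frac{1}{257988} = - \frac{486173}{311494} + \frac{27}{85996} = - \frac{20900261485}{13393619012}$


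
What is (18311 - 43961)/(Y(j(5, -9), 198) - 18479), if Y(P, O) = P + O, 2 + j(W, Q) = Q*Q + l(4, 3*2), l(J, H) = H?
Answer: 12825/9098 ≈ 1.4097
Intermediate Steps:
j(W, Q) = 4 + Q² (j(W, Q) = -2 + (Q*Q + 3*2) = -2 + (Q² + 6) = -2 + (6 + Q²) = 4 + Q²)
Y(P, O) = O + P
(18311 - 43961)/(Y(j(5, -9), 198) - 18479) = (18311 - 43961)/((198 + (4 + (-9)²)) - 18479) = -25650/((198 + (4 + 81)) - 18479) = -25650/((198 + 85) - 18479) = -25650/(283 - 18479) = -25650/(-18196) = -25650*(-1/18196) = 12825/9098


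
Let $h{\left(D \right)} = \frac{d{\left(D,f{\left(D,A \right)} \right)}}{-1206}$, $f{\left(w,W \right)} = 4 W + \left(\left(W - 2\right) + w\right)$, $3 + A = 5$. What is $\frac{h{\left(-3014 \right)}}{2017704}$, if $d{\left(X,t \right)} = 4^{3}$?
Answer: $- \frac{4}{152084439} \approx -2.6301 \cdot 10^{-8}$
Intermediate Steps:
$A = 2$ ($A = -3 + 5 = 2$)
$f{\left(w,W \right)} = -2 + w + 5 W$ ($f{\left(w,W \right)} = 4 W + \left(\left(-2 + W\right) + w\right) = 4 W + \left(-2 + W + w\right) = -2 + w + 5 W$)
$d{\left(X,t \right)} = 64$
$h{\left(D \right)} = - \frac{32}{603}$ ($h{\left(D \right)} = \frac{64}{-1206} = 64 \left(- \frac{1}{1206}\right) = - \frac{32}{603}$)
$\frac{h{\left(-3014 \right)}}{2017704} = - \frac{32}{603 \cdot 2017704} = \left(- \frac{32}{603}\right) \frac{1}{2017704} = - \frac{4}{152084439}$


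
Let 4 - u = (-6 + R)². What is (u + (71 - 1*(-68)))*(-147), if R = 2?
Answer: -18669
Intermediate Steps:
u = -12 (u = 4 - (-6 + 2)² = 4 - 1*(-4)² = 4 - 1*16 = 4 - 16 = -12)
(u + (71 - 1*(-68)))*(-147) = (-12 + (71 - 1*(-68)))*(-147) = (-12 + (71 + 68))*(-147) = (-12 + 139)*(-147) = 127*(-147) = -18669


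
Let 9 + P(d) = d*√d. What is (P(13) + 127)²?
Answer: 16121 + 3068*√13 ≈ 27183.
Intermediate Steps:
P(d) = -9 + d^(3/2) (P(d) = -9 + d*√d = -9 + d^(3/2))
(P(13) + 127)² = ((-9 + 13^(3/2)) + 127)² = ((-9 + 13*√13) + 127)² = (118 + 13*√13)²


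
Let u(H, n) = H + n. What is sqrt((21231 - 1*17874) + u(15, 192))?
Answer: 18*sqrt(11) ≈ 59.699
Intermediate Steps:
sqrt((21231 - 1*17874) + u(15, 192)) = sqrt((21231 - 1*17874) + (15 + 192)) = sqrt((21231 - 17874) + 207) = sqrt(3357 + 207) = sqrt(3564) = 18*sqrt(11)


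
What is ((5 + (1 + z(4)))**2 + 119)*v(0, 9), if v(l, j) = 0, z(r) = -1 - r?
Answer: 0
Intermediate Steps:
((5 + (1 + z(4)))**2 + 119)*v(0, 9) = ((5 + (1 + (-1 - 1*4)))**2 + 119)*0 = ((5 + (1 + (-1 - 4)))**2 + 119)*0 = ((5 + (1 - 5))**2 + 119)*0 = ((5 - 4)**2 + 119)*0 = (1**2 + 119)*0 = (1 + 119)*0 = 120*0 = 0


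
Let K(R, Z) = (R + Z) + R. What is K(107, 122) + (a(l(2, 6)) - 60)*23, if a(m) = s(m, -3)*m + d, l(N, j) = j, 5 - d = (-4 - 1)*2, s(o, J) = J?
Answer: -1113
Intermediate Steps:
d = 15 (d = 5 - (-4 - 1)*2 = 5 - (-5)*2 = 5 - 1*(-10) = 5 + 10 = 15)
K(R, Z) = Z + 2*R
a(m) = 15 - 3*m (a(m) = -3*m + 15 = 15 - 3*m)
K(107, 122) + (a(l(2, 6)) - 60)*23 = (122 + 2*107) + ((15 - 3*6) - 60)*23 = (122 + 214) + ((15 - 18) - 60)*23 = 336 + (-3 - 60)*23 = 336 - 63*23 = 336 - 1449 = -1113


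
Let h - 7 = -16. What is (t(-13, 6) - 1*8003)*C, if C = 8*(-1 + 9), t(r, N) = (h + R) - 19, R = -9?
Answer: -514560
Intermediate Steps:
h = -9 (h = 7 - 16 = -9)
t(r, N) = -37 (t(r, N) = (-9 - 9) - 19 = -18 - 19 = -37)
C = 64 (C = 8*8 = 64)
(t(-13, 6) - 1*8003)*C = (-37 - 1*8003)*64 = (-37 - 8003)*64 = -8040*64 = -514560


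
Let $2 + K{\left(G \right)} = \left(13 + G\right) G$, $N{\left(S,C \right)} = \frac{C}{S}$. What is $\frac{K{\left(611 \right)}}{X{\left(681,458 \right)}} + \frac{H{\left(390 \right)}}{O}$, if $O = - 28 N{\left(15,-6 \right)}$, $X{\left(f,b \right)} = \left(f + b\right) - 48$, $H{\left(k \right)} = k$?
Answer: $\frac{11739061}{30548} \approx 384.28$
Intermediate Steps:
$X{\left(f,b \right)} = -48 + b + f$ ($X{\left(f,b \right)} = \left(b + f\right) - 48 = -48 + b + f$)
$O = \frac{56}{5}$ ($O = - 28 \left(- \frac{6}{15}\right) = - 28 \left(\left(-6\right) \frac{1}{15}\right) = \left(-28\right) \left(- \frac{2}{5}\right) = \frac{56}{5} \approx 11.2$)
$K{\left(G \right)} = -2 + G \left(13 + G\right)$ ($K{\left(G \right)} = -2 + \left(13 + G\right) G = -2 + G \left(13 + G\right)$)
$\frac{K{\left(611 \right)}}{X{\left(681,458 \right)}} + \frac{H{\left(390 \right)}}{O} = \frac{-2 + 611^{2} + 13 \cdot 611}{-48 + 458 + 681} + \frac{390}{\frac{56}{5}} = \frac{-2 + 373321 + 7943}{1091} + 390 \cdot \frac{5}{56} = 381262 \cdot \frac{1}{1091} + \frac{975}{28} = \frac{381262}{1091} + \frac{975}{28} = \frac{11739061}{30548}$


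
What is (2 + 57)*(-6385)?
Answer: -376715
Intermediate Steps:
(2 + 57)*(-6385) = 59*(-6385) = -376715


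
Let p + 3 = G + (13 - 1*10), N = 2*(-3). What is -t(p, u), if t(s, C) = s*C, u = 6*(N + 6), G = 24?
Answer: 0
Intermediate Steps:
N = -6
u = 0 (u = 6*(-6 + 6) = 6*0 = 0)
p = 24 (p = -3 + (24 + (13 - 1*10)) = -3 + (24 + (13 - 10)) = -3 + (24 + 3) = -3 + 27 = 24)
t(s, C) = C*s
-t(p, u) = -0*24 = -1*0 = 0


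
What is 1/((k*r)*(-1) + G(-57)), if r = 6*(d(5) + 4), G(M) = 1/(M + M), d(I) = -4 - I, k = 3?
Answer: 114/10259 ≈ 0.011112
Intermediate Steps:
G(M) = 1/(2*M)
r = -30 (r = 6*((-4 - 1*5) + 4) = 6*((-4 - 5) + 4) = 6*(-9 + 4) = 6*(-5) = -30)
1/((k*r)*(-1) + G(-57)) = 1/((3*(-30))*(-1) + (½)/(-57)) = 1/(-90*(-1) + (½)*(-1/57)) = 1/(90 - 1/114) = 1/(10259/114) = 114/10259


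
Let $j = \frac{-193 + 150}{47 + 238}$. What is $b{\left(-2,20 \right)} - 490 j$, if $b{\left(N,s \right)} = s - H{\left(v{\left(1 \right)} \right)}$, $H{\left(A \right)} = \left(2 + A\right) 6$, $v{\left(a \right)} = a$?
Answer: $\frac{4328}{57} \approx 75.93$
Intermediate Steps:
$j = - \frac{43}{285} \approx -0.15088$
$H{\left(A \right)} = 12 + 6 A$
$b{\left(N,s \right)} = -18 + s$ ($b{\left(N,s \right)} = s - \left(12 + 6 \cdot 1\right) = s - \left(12 + 6\right) = s - 18 = -18 + s$)
$b{\left(-2,20 \right)} - 490 j = \left(-18 + 20\right) - - \frac{4214}{57} = 2 + \frac{4214}{57} = \frac{4328}{57}$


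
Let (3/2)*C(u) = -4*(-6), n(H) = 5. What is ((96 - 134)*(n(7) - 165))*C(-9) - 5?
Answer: 97275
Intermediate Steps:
C(u) = 16 (C(u) = 2*(-4*(-6))/3 = (2/3)*24 = 16)
((96 - 134)*(n(7) - 165))*C(-9) - 5 = ((96 - 134)*(5 - 165))*16 - 5 = -38*(-160)*16 - 5 = 6080*16 - 5 = 97280 - 5 = 97275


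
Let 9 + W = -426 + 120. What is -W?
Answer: 315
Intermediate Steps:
W = -315 (W = -9 + (-426 + 120) = -9 - 306 = -315)
-W = -1*(-315) = 315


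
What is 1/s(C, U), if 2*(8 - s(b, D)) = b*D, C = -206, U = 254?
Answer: 1/26170 ≈ 3.8212e-5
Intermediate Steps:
s(b, D) = 8 - D*b/2 (s(b, D) = 8 - b*D/2 = 8 - D*b/2)
1/s(C, U) = 1/(8 - ½*254*(-206)) = 1/(8 + 26162) = 1/26170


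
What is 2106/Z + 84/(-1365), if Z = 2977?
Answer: 9614/14885 ≈ 0.64589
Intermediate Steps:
2106/Z + 84/(-1365) = 2106/2977 + 84/(-1365) = 2106*(1/2977) + 84*(-1/1365) = 162/229 - 4/65 = 9614/14885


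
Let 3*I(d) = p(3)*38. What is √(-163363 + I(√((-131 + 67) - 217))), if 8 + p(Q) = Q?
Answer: I*√1470837/3 ≈ 404.26*I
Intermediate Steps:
p(Q) = -8 + Q
I(d) = -190/3 (I(d) = ((-8 + 3)*38)/3 = (-5*38)/3 = (⅓)*(-190) = -190/3)
√(-163363 + I(√((-131 + 67) - 217))) = √(-163363 - 190/3) = √(-490279/3) = I*√1470837/3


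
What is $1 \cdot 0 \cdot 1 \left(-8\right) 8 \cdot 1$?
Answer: $0$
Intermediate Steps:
$1 \cdot 0 \cdot 1 \left(-8\right) 8 \cdot 1 = 1 \cdot 0 \left(-8\right) 8 = 0 \left(-8\right) 8 = 0 \cdot 8 = 0$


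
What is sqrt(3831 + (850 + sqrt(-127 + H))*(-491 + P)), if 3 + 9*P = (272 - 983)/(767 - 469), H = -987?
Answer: sqrt(-330905817984 - 392903166*I*sqrt(1114))/894 ≈ 12.747 - 643.58*I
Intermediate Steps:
P = -535/894 (P = -1/3 + ((272 - 983)/(767 - 469))/9 = -1/3 + (-711/298)/9 = -1/3 + (-711*1/298)/9 = -1/3 + (1/9)*(-711/298) = -1/3 - 79/298 = -535/894 ≈ -0.59843)
sqrt(3831 + (850 + sqrt(-127 + H))*(-491 + P)) = sqrt(3831 + (850 + sqrt(-127 - 987))*(-491 - 535/894)) = sqrt(3831 + (850 + sqrt(-1114))*(-439489/894)) = sqrt(3831 + (850 + I*sqrt(1114))*(-439489/894)) = sqrt(3831 + (-186782825/447 - 439489*I*sqrt(1114)/894)) = sqrt(-185070368/447 - 439489*I*sqrt(1114)/894)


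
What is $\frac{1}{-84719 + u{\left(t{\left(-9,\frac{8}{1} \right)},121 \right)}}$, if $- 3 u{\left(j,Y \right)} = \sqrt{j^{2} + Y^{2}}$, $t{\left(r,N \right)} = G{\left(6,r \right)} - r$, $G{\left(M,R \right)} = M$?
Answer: $- \frac{762471}{64595765783} + \frac{3 \sqrt{14866}}{64595765783} \approx -1.1798 \cdot 10^{-5}$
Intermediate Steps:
$t{\left(r,N \right)} = 6 - r$
$u{\left(j,Y \right)} = - \frac{\sqrt{Y^{2} + j^{2}}}{3}$ ($u{\left(j,Y \right)} = - \frac{\sqrt{j^{2} + Y^{2}}}{3} = - \frac{\sqrt{Y^{2} + j^{2}}}{3}$)
$\frac{1}{-84719 + u{\left(t{\left(-9,\frac{8}{1} \right)},121 \right)}} = \frac{1}{-84719 - \frac{\sqrt{121^{2} + \left(6 - -9\right)^{2}}}{3}} = \frac{1}{-84719 - \frac{\sqrt{14641 + \left(6 + 9\right)^{2}}}{3}} = \frac{1}{-84719 - \frac{\sqrt{14641 + 15^{2}}}{3}} = \frac{1}{-84719 - \frac{\sqrt{14641 + 225}}{3}} = \frac{1}{-84719 - \frac{\sqrt{14866}}{3}}$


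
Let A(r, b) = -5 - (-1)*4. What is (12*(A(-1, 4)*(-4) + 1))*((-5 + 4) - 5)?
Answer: -360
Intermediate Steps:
A(r, b) = -1 (A(r, b) = -5 - 1*(-4) = -5 + 4 = -1)
(12*(A(-1, 4)*(-4) + 1))*((-5 + 4) - 5) = (12*(-1*(-4) + 1))*((-5 + 4) - 5) = (12*(4 + 1))*(-1 - 5) = (12*5)*(-6) = 60*(-6) = -360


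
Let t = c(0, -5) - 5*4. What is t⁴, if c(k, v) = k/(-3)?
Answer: 160000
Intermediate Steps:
c(k, v) = -k/3 (c(k, v) = k*(-⅓) = -k/3)
t = -20 (t = -⅓*0 - 5*4 = 0 - 20 = -20)
t⁴ = (-20)⁴ = 160000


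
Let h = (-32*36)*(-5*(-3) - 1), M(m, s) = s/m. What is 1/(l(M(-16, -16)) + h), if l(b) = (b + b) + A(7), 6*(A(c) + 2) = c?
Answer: -6/96761 ≈ -6.2008e-5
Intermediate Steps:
A(c) = -2 + c/6
l(b) = -5/6 + 2*b (l(b) = (b + b) + (-2 + (1/6)*7) = 2*b + (-2 + 7/6) = 2*b - 5/6 = -5/6 + 2*b)
h = -16128 (h = -1152*(15 - 1) = -1152*14 = -16128)
1/(l(M(-16, -16)) + h) = 1/((-5/6 + 2*(-16/(-16))) - 16128) = 1/((-5/6 + 2*(-16*(-1/16))) - 16128) = 1/((-5/6 + 2*1) - 16128) = 1/((-5/6 + 2) - 16128) = 1/(7/6 - 16128) = 1/(-96761/6) = -6/96761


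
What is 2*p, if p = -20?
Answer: -40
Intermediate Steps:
2*p = 2*(-20) = -40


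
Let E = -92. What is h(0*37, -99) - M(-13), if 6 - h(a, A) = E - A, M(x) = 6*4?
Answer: -25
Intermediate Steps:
M(x) = 24
h(a, A) = 98 + A (h(a, A) = 6 - (-92 - A) = 6 + (92 + A) = 98 + A)
h(0*37, -99) - M(-13) = (98 - 99) - 1*24 = -1 - 24 = -25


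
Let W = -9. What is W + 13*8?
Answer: 95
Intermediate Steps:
W + 13*8 = -9 + 13*8 = -9 + 104 = 95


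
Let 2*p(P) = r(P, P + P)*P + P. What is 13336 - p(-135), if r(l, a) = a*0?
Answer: 26807/2 ≈ 13404.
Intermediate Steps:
r(l, a) = 0
p(P) = P/2 (p(P) = (0*P + P)/2 = (0 + P)/2 = P/2)
13336 - p(-135) = 13336 - (-135)/2 = 13336 - 1*(-135/2) = 13336 + 135/2 = 26807/2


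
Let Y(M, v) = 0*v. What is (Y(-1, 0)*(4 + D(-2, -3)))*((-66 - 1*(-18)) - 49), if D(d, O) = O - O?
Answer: 0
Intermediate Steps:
Y(M, v) = 0
D(d, O) = 0
(Y(-1, 0)*(4 + D(-2, -3)))*((-66 - 1*(-18)) - 49) = (0*(4 + 0))*((-66 - 1*(-18)) - 49) = (0*4)*((-66 + 18) - 49) = 0*(-48 - 49) = 0*(-97) = 0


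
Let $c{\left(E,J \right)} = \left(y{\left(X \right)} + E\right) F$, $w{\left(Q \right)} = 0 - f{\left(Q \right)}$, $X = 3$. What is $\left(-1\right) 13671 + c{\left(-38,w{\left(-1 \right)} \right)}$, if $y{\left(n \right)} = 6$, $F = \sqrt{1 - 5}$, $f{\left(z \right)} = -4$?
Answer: $-13671 - 64 i \approx -13671.0 - 64.0 i$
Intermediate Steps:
$F = 2 i$ ($F = \sqrt{-4} = 2 i \approx 2.0 i$)
$w{\left(Q \right)} = 4$ ($w{\left(Q \right)} = 0 - -4 = 0 + 4 = 4$)
$c{\left(E,J \right)} = 2 i \left(6 + E\right)$ ($c{\left(E,J \right)} = \left(6 + E\right) 2 i = 2 i \left(6 + E\right)$)
$\left(-1\right) 13671 + c{\left(-38,w{\left(-1 \right)} \right)} = \left(-1\right) 13671 + 2 i \left(6 - 38\right) = -13671 + 2 i \left(-32\right) = -13671 - 64 i$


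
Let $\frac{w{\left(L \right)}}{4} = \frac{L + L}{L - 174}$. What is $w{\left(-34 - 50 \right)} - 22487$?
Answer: $- \frac{966829}{43} \approx -22484.0$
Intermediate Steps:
$w{\left(L \right)} = \frac{8 L}{-174 + L}$ ($w{\left(L \right)} = 4 \frac{L + L}{L - 174} = 4 \frac{2 L}{-174 + L} = \frac{8 L}{-174 + L}$)
$w{\left(-34 - 50 \right)} - 22487 = \frac{8 \left(-34 - 50\right)}{-174 - 84} - 22487 = 8 \left(-84\right) \frac{1}{-174 - 84} - 22487 = 8 \left(-84\right) \frac{1}{-258} - 22487 = 8 \left(-84\right) \left(- \frac{1}{258}\right) - 22487 = \frac{112}{43} - 22487 = - \frac{966829}{43}$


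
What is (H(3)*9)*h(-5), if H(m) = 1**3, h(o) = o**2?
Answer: 225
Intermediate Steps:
H(m) = 1
(H(3)*9)*h(-5) = (1*9)*(-5)**2 = 9*25 = 225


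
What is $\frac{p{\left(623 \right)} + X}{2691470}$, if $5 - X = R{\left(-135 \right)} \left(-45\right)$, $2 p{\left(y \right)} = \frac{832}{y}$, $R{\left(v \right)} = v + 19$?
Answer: $- \frac{3248529}{1676785810} \approx -0.0019374$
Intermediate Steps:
$R{\left(v \right)} = 19 + v$
$p{\left(y \right)} = \frac{416}{y}$ ($p{\left(y \right)} = \frac{832 \frac{1}{y}}{2} = \frac{416}{y}$)
$X = -5215$ ($X = 5 - \left(19 - 135\right) \left(-45\right) = 5 - \left(-116\right) \left(-45\right) = 5 - 5220 = -5215$)
$\frac{p{\left(623 \right)} + X}{2691470} = \frac{\frac{416}{623} - 5215}{2691470} = \left(416 \cdot \frac{1}{623} - 5215\right) \frac{1}{2691470} = \left(\frac{416}{623} - 5215\right) \frac{1}{2691470} = \left(- \frac{3248529}{623}\right) \frac{1}{2691470} = - \frac{3248529}{1676785810}$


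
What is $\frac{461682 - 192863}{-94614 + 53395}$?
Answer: $- \frac{268819}{41219} \approx -6.5217$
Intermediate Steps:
$\frac{461682 - 192863}{-94614 + 53395} = \frac{268819}{-41219} = 268819 \left(- \frac{1}{41219}\right) = - \frac{268819}{41219}$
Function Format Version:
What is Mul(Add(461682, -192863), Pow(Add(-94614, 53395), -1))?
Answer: Rational(-268819, 41219) ≈ -6.5217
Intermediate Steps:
Mul(Add(461682, -192863), Pow(Add(-94614, 53395), -1)) = Mul(268819, Pow(-41219, -1)) = Mul(268819, Rational(-1, 41219)) = Rational(-268819, 41219)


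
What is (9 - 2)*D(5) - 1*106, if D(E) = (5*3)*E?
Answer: 419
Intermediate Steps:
D(E) = 15*E
(9 - 2)*D(5) - 1*106 = (9 - 2)*(15*5) - 1*106 = 7*75 - 106 = 525 - 106 = 419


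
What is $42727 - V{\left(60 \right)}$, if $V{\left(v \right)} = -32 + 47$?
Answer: $42712$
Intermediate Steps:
$V{\left(v \right)} = 15$
$42727 - V{\left(60 \right)} = 42727 - 15 = 42712$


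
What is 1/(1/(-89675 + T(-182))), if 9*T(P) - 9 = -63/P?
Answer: -2331523/26 ≈ -89674.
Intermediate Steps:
T(P) = 1 - 7/P (T(P) = 1 + (-63/P)/9 = 1 - 7/P)
1/(1/(-89675 + T(-182))) = 1/(1/(-89675 + (-7 - 182)/(-182))) = 1/(1/(-89675 - 1/182*(-189))) = 1/(1/(-89675 + 27/26)) = 1/(1/(-2331523/26)) = 1/(-26/2331523) = -2331523/26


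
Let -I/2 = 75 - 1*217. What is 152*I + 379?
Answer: 43547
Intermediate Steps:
I = 284 (I = -2*(75 - 1*217) = -2*(75 - 217) = -2*(-142) = 284)
152*I + 379 = 152*284 + 379 = 43168 + 379 = 43547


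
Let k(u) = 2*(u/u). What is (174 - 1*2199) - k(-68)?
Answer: -2027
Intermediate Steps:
k(u) = 2 (k(u) = 2*1 = 2)
(174 - 1*2199) - k(-68) = (174 - 1*2199) - 1*2 = (174 - 2199) - 2 = -2025 - 2 = -2027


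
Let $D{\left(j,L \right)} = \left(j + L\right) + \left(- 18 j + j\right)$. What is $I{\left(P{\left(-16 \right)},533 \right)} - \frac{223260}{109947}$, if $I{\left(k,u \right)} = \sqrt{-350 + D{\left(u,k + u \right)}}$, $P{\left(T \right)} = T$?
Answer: $- \frac{74420}{36649} + 3 i \sqrt{929} \approx -2.0306 + 91.438 i$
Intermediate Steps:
$D{\left(j,L \right)} = L - 16 j$ ($D{\left(j,L \right)} = \left(L + j\right) - 17 j = L - 16 j$)
$I{\left(k,u \right)} = \sqrt{-350 + k - 15 u}$ ($I{\left(k,u \right)} = \sqrt{-350 + \left(\left(k + u\right) - 16 u\right)} = \sqrt{-350 + \left(k - 15 u\right)} = \sqrt{-350 + k - 15 u}$)
$I{\left(P{\left(-16 \right)},533 \right)} - \frac{223260}{109947} = \sqrt{-350 - 16 - 7995} - \frac{223260}{109947} = \sqrt{-350 - 16 - 7995} - \frac{74420}{36649} = \sqrt{-8361} - \frac{74420}{36649} = 3 i \sqrt{929} - \frac{74420}{36649} = - \frac{74420}{36649} + 3 i \sqrt{929}$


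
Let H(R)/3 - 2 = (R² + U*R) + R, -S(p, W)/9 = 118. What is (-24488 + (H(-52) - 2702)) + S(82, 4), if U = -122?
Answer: -1258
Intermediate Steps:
S(p, W) = -1062 (S(p, W) = -9*118 = -1062)
H(R) = 6 - 363*R + 3*R² (H(R) = 6 + 3*((R² - 122*R) + R) = 6 + 3*(R² - 121*R) = 6 + (-363*R + 3*R²) = 6 - 363*R + 3*R²)
(-24488 + (H(-52) - 2702)) + S(82, 4) = (-24488 + ((6 - 363*(-52) + 3*(-52)²) - 2702)) - 1062 = (-24488 + ((6 + 18876 + 3*2704) - 2702)) - 1062 = (-24488 + ((6 + 18876 + 8112) - 2702)) - 1062 = (-24488 + (26994 - 2702)) - 1062 = (-24488 + 24292) - 1062 = -196 - 1062 = -1258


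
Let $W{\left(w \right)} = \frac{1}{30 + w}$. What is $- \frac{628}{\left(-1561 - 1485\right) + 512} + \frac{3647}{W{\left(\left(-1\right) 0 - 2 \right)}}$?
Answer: $\frac{129381286}{1267} \approx 1.0212 \cdot 10^{5}$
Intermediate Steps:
$- \frac{628}{\left(-1561 - 1485\right) + 512} + \frac{3647}{W{\left(\left(-1\right) 0 - 2 \right)}} = - \frac{628}{\left(-1561 - 1485\right) + 512} + \frac{3647}{\frac{1}{30 - 2}} = - \frac{628}{-3046 + 512} + \frac{3647}{\frac{1}{30 + \left(0 - 2\right)}} = - \frac{628}{-2534} + \frac{3647}{\frac{1}{30 + \left(0 - 2\right)}} = \left(-628\right) \left(- \frac{1}{2534}\right) + \frac{3647}{\frac{1}{30 - 2}} = \frac{314}{1267} + \frac{3647}{\frac{1}{28}} = \frac{314}{1267} + 3647 \frac{1}{\frac{1}{28}} = \frac{314}{1267} + 3647 \cdot 28 = \frac{314}{1267} + 102116 = \frac{129381286}{1267}$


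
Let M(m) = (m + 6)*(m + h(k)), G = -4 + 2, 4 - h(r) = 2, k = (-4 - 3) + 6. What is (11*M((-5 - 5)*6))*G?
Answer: -68904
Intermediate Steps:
k = -1 (k = -7 + 6 = -1)
h(r) = 2 (h(r) = 4 - 1*2 = 4 - 2 = 2)
G = -2
M(m) = (2 + m)*(6 + m) (M(m) = (m + 6)*(m + 2) = (6 + m)*(2 + m) = (2 + m)*(6 + m))
(11*M((-5 - 5)*6))*G = (11*(12 + ((-5 - 5)*6)² + 8*((-5 - 5)*6)))*(-2) = (11*(12 + (-10*6)² + 8*(-10*6)))*(-2) = (11*(12 + (-60)² + 8*(-60)))*(-2) = (11*(12 + 3600 - 480))*(-2) = (11*3132)*(-2) = 34452*(-2) = -68904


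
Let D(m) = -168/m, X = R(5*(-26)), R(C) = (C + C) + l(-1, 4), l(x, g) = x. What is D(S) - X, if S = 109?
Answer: 28281/109 ≈ 259.46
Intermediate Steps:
R(C) = -1 + 2*C (R(C) = (C + C) - 1 = 2*C - 1 = -1 + 2*C)
X = -261 (X = -1 + 2*(5*(-26)) = -1 + 2*(-130) = -1 - 260 = -261)
D(S) - X = -168/109 - 1*(-261) = -168*1/109 + 261 = -168/109 + 261 = 28281/109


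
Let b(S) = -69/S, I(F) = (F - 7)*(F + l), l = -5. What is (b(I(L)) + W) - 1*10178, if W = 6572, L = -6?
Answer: -515727/143 ≈ -3606.5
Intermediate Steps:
I(F) = (-7 + F)*(-5 + F) (I(F) = (F - 7)*(F - 5) = (-7 + F)*(-5 + F))
(b(I(L)) + W) - 1*10178 = (-69/(35 + (-6)² - 12*(-6)) + 6572) - 1*10178 = (-69/(35 + 36 + 72) + 6572) - 10178 = (-69/143 + 6572) - 10178 = 939727/143 - 10178 = -515727/143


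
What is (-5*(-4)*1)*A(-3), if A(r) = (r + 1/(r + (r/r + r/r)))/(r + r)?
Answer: 40/3 ≈ 13.333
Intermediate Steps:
A(r) = (r + 1/(2 + r))/(2*r) (A(r) = (r + 1/(r + (1 + 1)))/((2*r)) = (r + 1/(r + 2))*(1/(2*r)) = (r + 1/(2 + r))*(1/(2*r)) = (r + 1/(2 + r))/(2*r))
(-5*(-4)*1)*A(-3) = (-5*(-4)*1)*((½)*(1 + (-3)² + 2*(-3))/(-3*(2 - 3))) = (20*1)*((½)*(-⅓)*(1 + 9 - 6)/(-1)) = 20*((½)*(-⅓)*(-1)*4) = 20*(⅔) = 40/3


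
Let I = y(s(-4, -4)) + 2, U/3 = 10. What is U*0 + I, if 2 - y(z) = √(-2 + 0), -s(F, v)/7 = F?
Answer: 4 - I*√2 ≈ 4.0 - 1.4142*I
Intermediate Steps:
U = 30 (U = 3*10 = 30)
s(F, v) = -7*F
y(z) = 2 - I*√2 (y(z) = 2 - √(-2 + 0) = 2 - √(-2) = 2 - I*√2)
I = 4 - I*√2 (I = (2 - I*√2) + 2 = 4 - I*√2 ≈ 4.0 - 1.4142*I)
U*0 + I = 30*0 + (4 - I*√2) = 0 + (4 - I*√2) = 4 - I*√2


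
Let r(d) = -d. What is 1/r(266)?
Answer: -1/266 ≈ -0.0037594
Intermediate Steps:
1/r(266) = 1/(-1*266) = 1/(-266) = -1/266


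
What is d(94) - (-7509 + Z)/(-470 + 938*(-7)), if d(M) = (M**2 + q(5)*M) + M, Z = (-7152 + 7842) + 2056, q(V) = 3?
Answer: 64810869/7036 ≈ 9211.3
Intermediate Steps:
Z = 2746 (Z = 690 + 2056 = 2746)
d(M) = M**2 + 4*M (d(M) = (M**2 + 3*M) + M = M**2 + 4*M)
d(94) - (-7509 + Z)/(-470 + 938*(-7)) = 94*(4 + 94) - (-7509 + 2746)/(-470 + 938*(-7)) = 94*98 - (-4763)/(-470 - 6566) = 9212 - (-4763)/(-7036) = 9212 - (-4763)*(-1)/7036 = 9212 - 1*4763/7036 = 9212 - 4763/7036 = 64810869/7036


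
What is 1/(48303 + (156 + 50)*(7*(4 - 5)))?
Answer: 1/46861 ≈ 2.1340e-5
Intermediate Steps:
1/(48303 + (156 + 50)*(7*(4 - 5))) = 1/(48303 + 206*(7*(-1))) = 1/(48303 + 206*(-7)) = 1/(48303 - 1442) = 1/46861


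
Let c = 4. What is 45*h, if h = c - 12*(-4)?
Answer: 2340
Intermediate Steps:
h = 52 (h = 4 - 12*(-4) = 4 + 48 = 52)
45*h = 45*52 = 2340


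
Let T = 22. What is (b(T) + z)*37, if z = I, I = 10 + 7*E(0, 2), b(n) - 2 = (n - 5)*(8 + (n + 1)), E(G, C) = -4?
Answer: 18907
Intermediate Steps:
b(n) = 2 + (-5 + n)*(9 + n) (b(n) = 2 + (n - 5)*(8 + (n + 1)) = 2 + (-5 + n)*(8 + (1 + n)) = 2 + (-5 + n)*(9 + n))
I = -18 (I = 10 + 7*(-4) = 10 - 28 = -18)
z = -18
(b(T) + z)*37 = ((-43 + 22**2 + 4*22) - 18)*37 = ((-43 + 484 + 88) - 18)*37 = (529 - 18)*37 = 511*37 = 18907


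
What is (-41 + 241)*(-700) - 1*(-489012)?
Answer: 349012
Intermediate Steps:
(-41 + 241)*(-700) - 1*(-489012) = 200*(-700) + 489012 = -140000 + 489012 = 349012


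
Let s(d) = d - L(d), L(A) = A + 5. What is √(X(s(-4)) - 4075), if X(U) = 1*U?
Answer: 4*I*√255 ≈ 63.875*I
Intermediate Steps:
L(A) = 5 + A
s(d) = -5 (s(d) = d - (5 + d) = d + (-5 - d) = -5)
X(U) = U
√(X(s(-4)) - 4075) = √(-5 - 4075) = √(-4080) = 4*I*√255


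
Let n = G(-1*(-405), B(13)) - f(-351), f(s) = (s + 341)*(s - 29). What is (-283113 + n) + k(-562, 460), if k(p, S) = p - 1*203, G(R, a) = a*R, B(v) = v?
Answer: -282413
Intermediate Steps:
G(R, a) = R*a
f(s) = (-29 + s)*(341 + s) (f(s) = (341 + s)*(-29 + s) = (-29 + s)*(341 + s))
k(p, S) = -203 + p (k(p, S) = p - 203 = -203 + p)
n = 1465 (n = -1*(-405)*13 - (-9889 + (-351)² + 312*(-351)) = 405*13 - (-9889 + 123201 - 109512) = 5265 - 1*3800 = 5265 - 3800 = 1465)
(-283113 + n) + k(-562, 460) = (-283113 + 1465) + (-203 - 562) = -281648 - 765 = -282413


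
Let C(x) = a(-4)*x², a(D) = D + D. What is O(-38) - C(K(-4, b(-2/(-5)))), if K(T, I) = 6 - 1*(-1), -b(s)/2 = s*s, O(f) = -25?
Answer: 367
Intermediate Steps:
a(D) = 2*D
b(s) = -2*s² (b(s) = -2*s*s = -2*s²)
K(T, I) = 7 (K(T, I) = 6 + 1 = 7)
C(x) = -8*x² (C(x) = (2*(-4))*x² = -8*x²)
O(-38) - C(K(-4, b(-2/(-5)))) = -25 - (-8)*7² = -25 - (-8)*49 = -25 - 1*(-392) = -25 + 392 = 367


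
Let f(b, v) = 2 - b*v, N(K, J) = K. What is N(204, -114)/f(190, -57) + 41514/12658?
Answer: 56532735/17138932 ≈ 3.2985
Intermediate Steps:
f(b, v) = 2 - b*v
N(204, -114)/f(190, -57) + 41514/12658 = 204/(2 - 1*190*(-57)) + 41514/12658 = 204/(2 + 10830) + 41514*(1/12658) = 204/10832 + 20757/6329 = 204*(1/10832) + 20757/6329 = 51/2708 + 20757/6329 = 56532735/17138932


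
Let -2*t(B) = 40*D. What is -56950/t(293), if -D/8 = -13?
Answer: 5695/208 ≈ 27.380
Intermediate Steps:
D = 104 (D = -8*(-13) = 104)
t(B) = -2080 (t(B) = -20*104 = -½*4160 = -2080)
-56950/t(293) = -56950/(-2080) = -56950*(-1/2080) = 5695/208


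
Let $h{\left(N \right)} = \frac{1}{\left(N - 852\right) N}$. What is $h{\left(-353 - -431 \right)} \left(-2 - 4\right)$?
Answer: $\frac{1}{10062} \approx 9.9384 \cdot 10^{-5}$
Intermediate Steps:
$h{\left(N \right)} = \frac{1}{N \left(-852 + N\right)}$ ($h{\left(N \right)} = \frac{1}{\left(-852 + N\right) N} = \frac{1}{N \left(-852 + N\right)}$)
$h{\left(-353 - -431 \right)} \left(-2 - 4\right) = \frac{1}{\left(-353 - -431\right) \left(-852 - -78\right)} \left(-2 - 4\right) = \frac{1}{\left(-353 + 431\right) \left(-852 + \left(-353 + 431\right)\right)} \left(-2 - 4\right) = \frac{1}{78 \left(-852 + 78\right)} \left(-6\right) = \frac{1}{78 \left(-774\right)} \left(-6\right) = \frac{1}{78} \left(- \frac{1}{774}\right) \left(-6\right) = \left(- \frac{1}{60372}\right) \left(-6\right) = \frac{1}{10062}$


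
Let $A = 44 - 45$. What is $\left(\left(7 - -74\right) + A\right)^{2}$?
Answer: $6400$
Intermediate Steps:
$A = -1$
$\left(\left(7 - -74\right) + A\right)^{2} = \left(\left(7 - -74\right) - 1\right)^{2} = \left(\left(7 + 74\right) - 1\right)^{2} = \left(81 - 1\right)^{2} = 80^{2} = 6400$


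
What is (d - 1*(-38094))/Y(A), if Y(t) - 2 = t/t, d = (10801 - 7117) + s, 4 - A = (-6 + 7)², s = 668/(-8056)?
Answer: 84140725/6042 ≈ 13926.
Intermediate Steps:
s = -167/2014 (s = 668*(-1/8056) = -167/2014 ≈ -0.082920)
A = 3 (A = 4 - (-6 + 7)² = 4 - 1*1² = 4 - 1*1 = 4 - 1 = 3)
d = 7419409/2014 (d = (10801 - 7117) - 167/2014 = 3684 - 167/2014 = 7419409/2014 ≈ 3683.9)
Y(t) = 3 (Y(t) = 2 + t/t = 2 + 1 = 3)
(d - 1*(-38094))/Y(A) = (7419409/2014 - 1*(-38094))/3 = (7419409/2014 + 38094)*(⅓) = (84140725/2014)*(⅓) = 84140725/6042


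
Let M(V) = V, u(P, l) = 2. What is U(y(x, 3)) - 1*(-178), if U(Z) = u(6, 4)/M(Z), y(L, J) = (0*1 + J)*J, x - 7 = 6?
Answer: 1604/9 ≈ 178.22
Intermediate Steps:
x = 13 (x = 7 + 6 = 13)
y(L, J) = J² (y(L, J) = (0 + J)*J = J*J = J²)
U(Z) = 2/Z
U(y(x, 3)) - 1*(-178) = 2/(3²) - 1*(-178) = 2/9 + 178 = 1604/9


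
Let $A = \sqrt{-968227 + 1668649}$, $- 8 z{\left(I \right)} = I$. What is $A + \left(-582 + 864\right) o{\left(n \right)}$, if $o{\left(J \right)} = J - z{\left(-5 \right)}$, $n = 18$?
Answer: $\frac{19599}{4} + \sqrt{700422} \approx 5736.7$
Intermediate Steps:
$z{\left(I \right)} = - \frac{I}{8}$
$o{\left(J \right)} = - \frac{5}{8} + J$ ($o{\left(J \right)} = J - \left(- \frac{1}{8}\right) \left(-5\right) = J - \frac{5}{8} = - \frac{5}{8} + J$)
$A = \sqrt{700422} \approx 836.91$
$A + \left(-582 + 864\right) o{\left(n \right)} = \sqrt{700422} + \left(-582 + 864\right) \left(- \frac{5}{8} + 18\right) = \sqrt{700422} + 282 \cdot \frac{139}{8} = \sqrt{700422} + \frac{19599}{4} = \frac{19599}{4} + \sqrt{700422}$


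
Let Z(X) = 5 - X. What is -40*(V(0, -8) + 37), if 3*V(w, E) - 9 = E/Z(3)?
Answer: -4640/3 ≈ -1546.7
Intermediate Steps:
V(w, E) = 3 + E/6 (V(w, E) = 3 + (E/(5 - 1*3))/3 = 3 + (E/(5 - 3))/3 = 3 + (E/2)/3 = 3 + E/6)
-40*(V(0, -8) + 37) = -40*((3 + (⅙)*(-8)) + 37) = -40*((3 - 4/3) + 37) = -40*(5/3 + 37) = -40*116/3 = -4640/3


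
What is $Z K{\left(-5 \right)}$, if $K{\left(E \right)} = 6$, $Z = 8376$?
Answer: $50256$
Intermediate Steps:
$Z K{\left(-5 \right)} = 8376 \cdot 6 = 50256$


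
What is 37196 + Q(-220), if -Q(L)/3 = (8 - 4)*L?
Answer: 39836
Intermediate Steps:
Q(L) = -12*L (Q(L) = -3*(8 - 4)*L = -12*L)
37196 + Q(-220) = 37196 - 12*(-220) = 37196 + 2640 = 39836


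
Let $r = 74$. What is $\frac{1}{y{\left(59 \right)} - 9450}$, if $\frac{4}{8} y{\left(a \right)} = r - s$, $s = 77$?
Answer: $- \frac{1}{9456} \approx -0.00010575$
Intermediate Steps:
$y{\left(a \right)} = -6$ ($y{\left(a \right)} = 2 \left(74 - 77\right) = 2 \left(-3\right) = -6$)
$\frac{1}{y{\left(59 \right)} - 9450} = \frac{1}{-6 - 9450} = \frac{1}{-9456} = - \frac{1}{9456}$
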